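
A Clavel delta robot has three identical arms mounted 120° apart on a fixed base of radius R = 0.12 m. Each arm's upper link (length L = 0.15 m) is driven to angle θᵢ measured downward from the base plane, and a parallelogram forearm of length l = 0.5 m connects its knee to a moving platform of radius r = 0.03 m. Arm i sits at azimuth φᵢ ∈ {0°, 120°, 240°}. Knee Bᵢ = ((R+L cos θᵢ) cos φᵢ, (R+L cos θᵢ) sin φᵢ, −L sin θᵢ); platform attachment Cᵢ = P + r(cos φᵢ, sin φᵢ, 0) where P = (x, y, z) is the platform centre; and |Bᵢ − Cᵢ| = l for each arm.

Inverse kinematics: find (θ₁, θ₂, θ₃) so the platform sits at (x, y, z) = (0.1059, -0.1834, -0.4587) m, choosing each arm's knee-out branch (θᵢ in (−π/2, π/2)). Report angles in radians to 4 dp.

θ₁ = 0.0876, θ₂ = 1.0477, θ₃ = 0.0877

arm 1 (φ=0.0°): x'=0.1059, y'=-0.1834
  e−x'=-0.0159;  (l²−L²−(e−x')²−y'²−z²)/2L = -0.0560
  √(A²+B²)=0.4590;  θ1 = -1.6054+1.6931 ≈ 0.0876
arm 2 (φ=120.0°): x'=-0.2118, y'=0.0000
  e−x'=0.3018;  (l²−L²−(e−x')²−y'²−z²)/2L = -0.2466
  θ2 = atan2(B,A) + arccos(C/0.5491) = 1.0477
rotate P by −φ3: (0.1059, 0.1834, -0.4587)
  A cos θ + B sin θ = C:  -0.0159·cos θ + -0.4587·sin θ = -0.0560
  √(A²+B²)=0.4590;  θ3 = -1.6054+1.6931 ≈ 0.0877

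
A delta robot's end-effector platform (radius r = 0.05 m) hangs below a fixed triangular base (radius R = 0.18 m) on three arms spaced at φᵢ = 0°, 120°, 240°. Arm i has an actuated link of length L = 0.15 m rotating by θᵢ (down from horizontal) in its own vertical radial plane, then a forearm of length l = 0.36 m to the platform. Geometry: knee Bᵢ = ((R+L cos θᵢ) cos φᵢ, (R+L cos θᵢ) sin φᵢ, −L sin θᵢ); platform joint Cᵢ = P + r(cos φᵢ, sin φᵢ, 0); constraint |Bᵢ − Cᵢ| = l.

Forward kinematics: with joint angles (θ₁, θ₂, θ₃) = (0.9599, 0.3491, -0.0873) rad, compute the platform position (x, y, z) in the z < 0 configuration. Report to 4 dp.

(-0.1042, -0.0395, -0.2825)

arm 1 at φ=0.0°: e+L cos θ1 = 0.2160;  centre 1 = (0.2160, 0.0000, -0.1229)
φ2=120.0°: virtual centre (-0.1355, 0.2347, -0.0513), radius l
arm 3 at φ=240.0°: e+L cos θ3 = 0.2794;  centre 3 = (-0.1397, -0.2420, 0.0131)
subtract pairs → two planes through P
plane₁₂: -0.7030x+0.4693y+0.1431z = 0.0143
Cramer: x(z) = -0.0217+0.2920z;  y(z) = -0.0021+0.1325z
into |P−centre ₁|² = l²: 1.1028z² + 0.1063z + -0.0580 = 0;  Δ = 0.2670;  z = -0.2825 or 0.1861 → z<0 root = -0.2825
x = -0.1042, y = -0.0395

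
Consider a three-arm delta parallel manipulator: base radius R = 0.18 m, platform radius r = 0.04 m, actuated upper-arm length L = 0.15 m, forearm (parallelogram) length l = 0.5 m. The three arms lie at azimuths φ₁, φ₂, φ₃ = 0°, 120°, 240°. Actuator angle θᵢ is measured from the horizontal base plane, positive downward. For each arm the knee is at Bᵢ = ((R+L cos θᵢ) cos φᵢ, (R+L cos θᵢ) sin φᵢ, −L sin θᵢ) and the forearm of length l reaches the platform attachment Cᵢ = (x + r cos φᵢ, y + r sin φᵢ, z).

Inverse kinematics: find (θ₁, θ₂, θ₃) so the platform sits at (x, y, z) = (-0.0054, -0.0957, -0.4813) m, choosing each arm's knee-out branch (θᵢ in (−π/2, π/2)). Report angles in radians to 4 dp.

θ₁ = 0.5238, θ₂ = 0.7854, θ₃ = 0.1744

arm 1 (φ=0.0°): x'=-0.0054, y'=-0.0957
  A=0.1454, B=-0.4813, C=(l²−L²−A²−y'²−z²)/(2L)=-0.1148
  γ=atan2(-0.4813,0.1454)=-1.2774;  ψ=arccos(-0.2284)=1.8012;  θ1=γ+ψ≈0.5238
φ2=120.0° → target in arm frame (-0.0802, 0.0525)
  A cos θ + B sin θ = C:  0.2202·cos θ + -0.4813·sin θ = -0.1846
  √(A²+B²)=0.5293;  θ2 = -1.1418+1.9271 ≈ 0.7854
rotate P by −φ3: (0.0856, 0.0432, -0.4813)
  A cos θ + B sin θ = C:  0.0544·cos θ + -0.4813·sin θ = -0.0299
  √(A²+B²)=0.4844;  θ3 = -1.4582+1.6326 ≈ 0.1744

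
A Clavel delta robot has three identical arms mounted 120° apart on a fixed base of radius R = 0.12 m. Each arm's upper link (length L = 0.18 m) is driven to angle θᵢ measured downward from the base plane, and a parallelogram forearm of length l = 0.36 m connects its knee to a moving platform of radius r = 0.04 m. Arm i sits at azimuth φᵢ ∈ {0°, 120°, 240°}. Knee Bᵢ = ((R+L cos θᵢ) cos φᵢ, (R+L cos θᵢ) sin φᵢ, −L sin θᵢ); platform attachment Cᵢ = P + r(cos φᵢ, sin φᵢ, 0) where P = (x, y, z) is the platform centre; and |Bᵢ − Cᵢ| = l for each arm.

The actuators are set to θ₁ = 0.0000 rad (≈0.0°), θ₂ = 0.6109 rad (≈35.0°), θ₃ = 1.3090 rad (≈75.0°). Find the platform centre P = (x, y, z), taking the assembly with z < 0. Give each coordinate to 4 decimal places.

φ1=0.0°: virtual centre (0.2600, 0.0000, 0.0000), radius l
arm 2 at φ=120.0°: ρ2 = 0.2274;  S2 = (-0.1137, 0.1970, -0.1032)
S3 = (0.1266·cos240.0°, 0.1266·sin240.0°, -0.1739) = (-0.0633, -0.1096, -0.1739)
|S₂|²−|S₁|² = -0.0052;  |S₃|²−|S₁|² = -0.0213
plane₁₂: -0.7474x+0.3939y+-0.2065z = -0.0052
Cramer: x(z) = 0.0228-0.4354z;  y(z) = 0.0301-0.3019z
into |P−S₁|² = l²: 1.2808z² + 0.1884z + -0.0724 = 0;  Δ = 0.4066;  z = -0.3225 or 0.1754 → z<0 root = -0.3225
x = 0.1632, y = 0.1274

(0.1632, 0.1274, -0.3225)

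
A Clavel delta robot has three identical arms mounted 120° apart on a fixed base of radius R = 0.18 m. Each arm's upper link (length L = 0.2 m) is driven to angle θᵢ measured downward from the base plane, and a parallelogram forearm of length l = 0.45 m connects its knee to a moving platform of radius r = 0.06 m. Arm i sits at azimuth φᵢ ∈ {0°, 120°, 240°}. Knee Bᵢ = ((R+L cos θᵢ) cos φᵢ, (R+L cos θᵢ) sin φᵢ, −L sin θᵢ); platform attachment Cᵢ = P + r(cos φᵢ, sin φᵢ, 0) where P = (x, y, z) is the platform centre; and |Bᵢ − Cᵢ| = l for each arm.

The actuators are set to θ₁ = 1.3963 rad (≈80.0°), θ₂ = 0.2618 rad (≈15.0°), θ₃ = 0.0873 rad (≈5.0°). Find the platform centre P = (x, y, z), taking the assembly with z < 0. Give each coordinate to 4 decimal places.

arm 1 at φ=0.0°: ρ1 = 0.1547;  centre 1 = (0.1547, 0.0000, -0.1970)
centre 2 = (0.3132·cos120.0°, 0.3132·sin120.0°, -0.0518) = (-0.1566, 0.2712, -0.0518)
centre 3 = (0.3192·cos240.0°, 0.3192·sin240.0°, -0.0174) = (-0.1596, -0.2765, -0.0174)
|centre ₂|²−|centre ₁|² = 0.0380;  |centre ₃|²−|centre ₁|² = 0.0395
linear system: -0.6226x+0.5425y = 0.0380−0.2904z; -0.6287x+-0.5529y = 0.0395−0.3590z
det = 0.6853;  x = -0.0619+0.5185z,  y = -0.0010+0.0598z
into |P−centre ₁|² = l²: 1.2724z² + 0.1691z + -0.1168 = 0;  Δ = 0.6229;  z = -0.3766 or 0.2437 → z<0 root = -0.3766
x = -0.2572, y = -0.0235

(-0.2572, -0.0235, -0.3766)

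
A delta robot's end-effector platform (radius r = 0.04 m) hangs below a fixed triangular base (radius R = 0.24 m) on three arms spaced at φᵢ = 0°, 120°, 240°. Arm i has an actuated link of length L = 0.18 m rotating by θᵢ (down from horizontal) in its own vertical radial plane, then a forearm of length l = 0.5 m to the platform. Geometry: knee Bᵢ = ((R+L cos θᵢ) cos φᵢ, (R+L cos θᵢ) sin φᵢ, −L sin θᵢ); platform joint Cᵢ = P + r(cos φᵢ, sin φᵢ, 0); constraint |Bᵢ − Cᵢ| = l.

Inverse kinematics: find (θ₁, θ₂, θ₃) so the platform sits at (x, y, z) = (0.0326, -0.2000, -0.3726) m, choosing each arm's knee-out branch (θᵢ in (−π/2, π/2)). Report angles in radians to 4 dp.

θ₁ = 0.3491, θ₂ = 1.2218, θ₃ = -0.3492

φ1=0.0° → target in arm frame (0.0326, -0.2000)
  A cos θ + B sin θ = C:  0.1674·cos θ + -0.3726·sin θ = 0.0299
  γ=atan2(-0.3726,0.1674)=-1.1485;  ψ=arccos(0.0731)=1.4977;  θ1=γ+ψ≈0.3491
arm 2 (φ=120.0°): x'=-0.1895, y'=0.0718
  A=0.3895, B=-0.3726, C=(l²−L²−A²−y'²−z²)/(2L)=-0.2169
  θ2 = atan2(B,A) + arccos(C/0.5390) = 1.2218
φ3=240.0° → target in arm frame (0.1569, 0.1282)
  A cos θ + B sin θ = C:  0.0431·cos θ + -0.3726·sin θ = 0.1680
  √(A²+B²)=0.3751;  θ3 = -1.4556+1.1065 ≈ -0.3492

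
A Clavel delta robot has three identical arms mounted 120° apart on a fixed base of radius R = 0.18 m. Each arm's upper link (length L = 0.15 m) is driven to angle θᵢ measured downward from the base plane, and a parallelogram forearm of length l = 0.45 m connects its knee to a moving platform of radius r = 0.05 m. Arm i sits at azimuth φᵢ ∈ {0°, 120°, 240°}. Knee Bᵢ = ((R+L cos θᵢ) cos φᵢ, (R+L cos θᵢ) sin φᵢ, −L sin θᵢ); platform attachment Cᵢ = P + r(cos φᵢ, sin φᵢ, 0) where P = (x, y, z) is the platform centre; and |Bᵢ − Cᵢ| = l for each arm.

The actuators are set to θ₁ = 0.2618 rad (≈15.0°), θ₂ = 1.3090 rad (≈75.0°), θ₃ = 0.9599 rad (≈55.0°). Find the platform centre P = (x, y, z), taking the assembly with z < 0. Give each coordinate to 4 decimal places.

S1 = (0.2749·cos0.0°, 0.2749·sin0.0°, -0.0388) = (0.2749, 0.0000, -0.0388)
S2 = (0.1688·cos120.0°, 0.1688·sin120.0°, -0.1449) = (-0.0844, 0.1462, -0.1449)
arm 3 at φ=240.0°: ρ3 = 0.2160;  S3 = (-0.1080, -0.1871, -0.1229)
eliminate P² terms by subtracting sphere 1 from 2 and 3
[-0.7186 0.2924 -0.2121]·P = -0.0276;  [-0.7658 -0.3742 -0.1681]·P = -0.0153
det = 0.4928;  x = 0.0300+-0.2608z,  y = -0.0205+0.0845z
quadratic in z: (1.0752)z²+(0.2019)z+(-0.1406)=0, √Δ=0.8034 → z ∈ {-0.4675, 0.2797}; z = -0.4675 (taking z<0)
x = 0.1519, y = -0.0601

(0.1519, -0.0601, -0.4675)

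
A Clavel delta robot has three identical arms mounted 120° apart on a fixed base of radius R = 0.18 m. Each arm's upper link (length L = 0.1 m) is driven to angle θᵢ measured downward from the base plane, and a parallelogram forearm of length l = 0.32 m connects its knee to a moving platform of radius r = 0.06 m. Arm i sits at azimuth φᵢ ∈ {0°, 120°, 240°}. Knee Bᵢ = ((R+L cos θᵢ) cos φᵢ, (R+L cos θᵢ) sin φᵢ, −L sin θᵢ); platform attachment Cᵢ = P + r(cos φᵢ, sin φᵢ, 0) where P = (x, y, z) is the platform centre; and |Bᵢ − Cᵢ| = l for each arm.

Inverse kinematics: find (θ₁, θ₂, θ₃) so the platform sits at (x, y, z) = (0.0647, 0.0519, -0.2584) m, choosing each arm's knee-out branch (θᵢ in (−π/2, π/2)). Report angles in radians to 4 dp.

arm 1 (φ=0.0°): x'=0.0647, y'=0.0519
  e−x'=0.0553;  (l²−L²−(e−x')²−y'²−z²)/2L = 0.0994
  γ=atan2(-0.2584,0.0553)=-1.3600;  ψ=arccos(0.3761)=1.1852;  θ1=γ+ψ≈-0.1748
arm 2 (φ=120.0°): x'=0.0126, y'=-0.0820
  A cos θ + B sin θ = C:  0.1074·cos θ + -0.2584·sin θ = 0.0369
  √(A²+B²)=0.2798;  θ2 = -1.1769+1.4387 ≈ 0.2618
rotate P by −φ3: (-0.0773, 0.0301, -0.2584)
  e−x'=0.1973;  (l²−L²−(e−x')²−y'²−z²)/2L = -0.0710
  √(A²+B²)=0.3251;  θ3 = -0.9187+1.7910 ≈ 0.8723

θ₁ = -0.1748, θ₂ = 0.2618, θ₃ = 0.8723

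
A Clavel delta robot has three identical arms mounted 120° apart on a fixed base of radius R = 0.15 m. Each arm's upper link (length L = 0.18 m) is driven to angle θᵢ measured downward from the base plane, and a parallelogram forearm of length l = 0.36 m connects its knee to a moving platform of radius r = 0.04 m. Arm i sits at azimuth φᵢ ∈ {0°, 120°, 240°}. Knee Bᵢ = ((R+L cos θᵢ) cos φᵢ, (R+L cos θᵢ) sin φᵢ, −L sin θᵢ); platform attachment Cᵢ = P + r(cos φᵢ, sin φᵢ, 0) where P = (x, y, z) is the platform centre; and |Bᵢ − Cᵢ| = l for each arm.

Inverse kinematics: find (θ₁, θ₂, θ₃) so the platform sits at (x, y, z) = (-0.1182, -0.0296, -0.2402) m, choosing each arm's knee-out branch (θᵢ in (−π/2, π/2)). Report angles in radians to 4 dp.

φ1=0.0° → target in arm frame (-0.1182, -0.0296)
  e−x'=0.2282;  (l²−L²−(e−x')²−y'²−z²)/2L = -0.0374
  γ=atan2(-0.2402,0.2282)=-0.8110;  ψ=arccos(-0.1127)=1.6838;  θ1=γ+ψ≈0.8728
φ2=120.0° → target in arm frame (0.0335, 0.1172)
  e−x'=0.0765;  (l²−L²−(e−x')²−y'²−z²)/2L = 0.0553
  √(A²+B²)=0.2521;  θ2 = -1.2623+1.3495 ≈ 0.0872
φ3=240.0° → target in arm frame (0.0847, -0.0876)
  e−x'=0.0253;  (l²−L²−(e−x')²−y'²−z²)/2L = 0.0867
  γ=atan2(-0.2402,0.0253)=-1.4660;  ψ=arccos(0.3588)=1.2038;  θ3=γ+ψ≈-0.2622

θ₁ = 0.8728, θ₂ = 0.0872, θ₃ = -0.2622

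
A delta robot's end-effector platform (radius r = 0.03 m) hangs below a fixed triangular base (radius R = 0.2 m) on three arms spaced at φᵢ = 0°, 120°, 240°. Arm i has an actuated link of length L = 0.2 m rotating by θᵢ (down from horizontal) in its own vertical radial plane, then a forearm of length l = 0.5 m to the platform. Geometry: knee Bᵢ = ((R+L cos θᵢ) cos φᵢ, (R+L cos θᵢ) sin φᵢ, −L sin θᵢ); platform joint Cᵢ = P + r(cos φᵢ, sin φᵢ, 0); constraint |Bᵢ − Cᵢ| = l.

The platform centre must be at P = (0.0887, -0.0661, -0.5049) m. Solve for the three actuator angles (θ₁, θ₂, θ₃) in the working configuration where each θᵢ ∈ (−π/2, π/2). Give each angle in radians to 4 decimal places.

rotate P by −φ1: (0.0887, -0.0661, -0.5049)
  e−x'=0.0813;  (l²−L²−(e−x')²−y'²−z²)/2L = -0.1398
  γ=atan2(-0.5049,0.0813)=-1.4111;  ψ=arccos(-0.2733)=1.8476;  θ1=γ+ψ≈0.4365
rotate P by −φ2: (-0.1016, -0.0438, -0.5049)
  e−x'=0.2716;  (l²−L²−(e−x')²−y'²−z²)/2L = -0.3015
  θ2 = atan2(B,A) + arccos(C/0.5733) = 1.0473
φ3=240.0° → target in arm frame (0.0129, 0.1099)
  A cos θ + B sin θ = C:  0.1571·cos θ + -0.5049·sin θ = -0.2042
  √(A²+B²)=0.5288;  θ3 = -1.2691+1.9673 ≈ 0.6981

θ₁ = 0.4365, θ₂ = 1.0473, θ₃ = 0.6981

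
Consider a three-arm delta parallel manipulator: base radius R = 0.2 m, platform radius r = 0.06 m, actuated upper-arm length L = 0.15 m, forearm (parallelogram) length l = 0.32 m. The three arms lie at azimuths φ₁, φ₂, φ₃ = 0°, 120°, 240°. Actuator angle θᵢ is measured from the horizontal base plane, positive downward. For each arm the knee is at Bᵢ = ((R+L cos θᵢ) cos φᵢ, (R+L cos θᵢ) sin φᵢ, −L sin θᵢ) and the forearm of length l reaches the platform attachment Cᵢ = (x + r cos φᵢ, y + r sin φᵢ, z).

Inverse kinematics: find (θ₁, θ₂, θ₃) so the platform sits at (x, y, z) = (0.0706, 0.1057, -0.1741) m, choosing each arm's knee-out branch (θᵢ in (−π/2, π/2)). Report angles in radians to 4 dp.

θ₁ = -0.2612, θ₂ = -0.0872, θ₃ = 1.2215

φ1=0.0° → target in arm frame (0.0706, 0.1057)
  e−x'=0.0694;  (l²−L²−(e−x')²−y'²−z²)/2L = 0.1120
  γ=atan2(-0.1741,0.0694)=-1.1915;  ψ=arccos(0.5976)=0.9303;  θ1=γ+ψ≈-0.2612
rotate P by −φ2: (0.0562, -0.1140, -0.1741)
  A cos θ + B sin θ = C:  0.0838·cos θ + -0.1741·sin θ = 0.0986
  θ2 = atan2(B,A) + arccos(C/0.1932) = -0.0872
rotate P by −φ3: (-0.1268, 0.0083, -0.1741)
  A cos θ + B sin θ = C:  0.2668·cos θ + -0.1741·sin θ = -0.0723
  √(A²+B²)=0.3186;  θ3 = -0.5781+1.7996 ≈ 1.2215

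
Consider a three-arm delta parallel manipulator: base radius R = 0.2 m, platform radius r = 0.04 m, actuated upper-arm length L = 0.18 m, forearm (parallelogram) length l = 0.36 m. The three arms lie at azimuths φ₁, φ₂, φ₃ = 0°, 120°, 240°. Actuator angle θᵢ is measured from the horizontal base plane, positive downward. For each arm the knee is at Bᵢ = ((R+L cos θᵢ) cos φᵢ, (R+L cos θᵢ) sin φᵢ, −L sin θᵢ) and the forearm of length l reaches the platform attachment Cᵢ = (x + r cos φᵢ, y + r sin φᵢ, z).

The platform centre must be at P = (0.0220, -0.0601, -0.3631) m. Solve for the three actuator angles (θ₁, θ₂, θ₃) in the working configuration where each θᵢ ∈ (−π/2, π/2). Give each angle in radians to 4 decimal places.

rotate P by −φ1: (0.0220, -0.0601, -0.3631)
  A cos θ + B sin θ = C:  0.1380·cos θ + -0.3631·sin θ = -0.1592
  γ=atan2(-0.3631,0.1380)=-1.2076;  ψ=arccos(-0.4097)=1.9930;  θ1=γ+ψ≈0.7854
rotate P by −φ2: (-0.0630, 0.0110, -0.3631)
  A=0.2230, B=-0.3631, C=(l²−L²−A²−y'²−z²)/(2L)=-0.2348
  γ=atan2(-0.3631,0.2230)=-1.0199;  ψ=arccos(-0.5509)=2.1542;  θ2=γ+ψ≈1.1343
arm 3 (φ=240.0°): x'=0.0410, y'=0.0491
  A cos θ + B sin θ = C:  0.1190·cos θ + -0.3631·sin θ = -0.1422
  √(A²+B²)=0.3821;  θ3 = -1.2542+1.9522 ≈ 0.6980

θ₁ = 0.7854, θ₂ = 1.1343, θ₃ = 0.6980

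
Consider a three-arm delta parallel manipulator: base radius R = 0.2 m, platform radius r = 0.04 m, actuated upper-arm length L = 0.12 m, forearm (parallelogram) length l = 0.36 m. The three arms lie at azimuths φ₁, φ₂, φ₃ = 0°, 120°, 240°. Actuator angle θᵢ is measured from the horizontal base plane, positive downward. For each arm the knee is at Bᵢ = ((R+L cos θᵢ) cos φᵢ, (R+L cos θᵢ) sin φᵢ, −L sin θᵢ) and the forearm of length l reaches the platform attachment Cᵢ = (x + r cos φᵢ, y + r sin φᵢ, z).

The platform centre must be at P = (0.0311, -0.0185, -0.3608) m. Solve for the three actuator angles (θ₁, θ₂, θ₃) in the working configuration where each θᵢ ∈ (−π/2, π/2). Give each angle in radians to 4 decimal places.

rotate P by −φ1: (0.0311, -0.0185, -0.3608)
  A cos θ + B sin θ = C:  0.1289·cos θ + -0.3608·sin θ = -0.1331
  √(A²+B²)=0.3831;  θ1 = -1.2277+1.9255 ≈ 0.6978
arm 2 (φ=120.0°): x'=-0.0316, y'=-0.0177
  A=0.1916, B=-0.3608, C=(l²−L²−A²−y'²−z²)/(2L)=-0.2166
  θ2 = atan2(B,A) + arccos(C/0.4085) = 1.0470
φ3=240.0° → target in arm frame (0.0005, 0.0362)
  A cos θ + B sin θ = C:  0.1595·cos θ + -0.3608·sin θ = -0.1739
  √(A²+B²)=0.3945;  θ3 = -1.1545+2.0273 ≈ 0.8728

θ₁ = 0.6978, θ₂ = 1.0470, θ₃ = 0.8728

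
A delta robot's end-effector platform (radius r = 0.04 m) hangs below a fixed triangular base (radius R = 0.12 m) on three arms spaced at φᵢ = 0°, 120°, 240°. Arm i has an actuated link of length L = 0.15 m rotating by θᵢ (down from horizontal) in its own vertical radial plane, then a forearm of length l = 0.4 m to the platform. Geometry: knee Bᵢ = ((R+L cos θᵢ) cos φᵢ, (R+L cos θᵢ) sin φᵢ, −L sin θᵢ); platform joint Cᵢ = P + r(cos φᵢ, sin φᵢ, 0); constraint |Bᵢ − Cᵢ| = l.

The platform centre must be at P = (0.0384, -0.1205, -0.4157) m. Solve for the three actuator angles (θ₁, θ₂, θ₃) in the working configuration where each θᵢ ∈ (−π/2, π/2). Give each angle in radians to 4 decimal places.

θ₁ = 0.5237, θ₂ = 1.0472, θ₃ = 0.3488

rotate P by −φ1: (0.0384, -0.1205, -0.4157)
  A cos θ + B sin θ = C:  0.0416·cos θ + -0.4157·sin θ = -0.1719
  √(A²+B²)=0.4178;  θ1 = -1.4711+1.9947 ≈ 0.5237
arm 2 (φ=120.0°): x'=-0.1236, y'=0.0270
  e−x'=0.2036;  (l²−L²−(e−x')²−y'²−z²)/2L = -0.2582
  γ=atan2(-0.4157,0.2036)=-1.1154;  ψ=arccos(-0.5579)=2.1627;  θ2=γ+ψ≈1.0472
φ3=240.0° → target in arm frame (0.0852, 0.0935)
  e−x'=-0.0052;  (l²−L²−(e−x')²−y'²−z²)/2L = -0.1469
  √(A²+B²)=0.4157;  θ3 = -1.5832+1.9320 ≈ 0.3488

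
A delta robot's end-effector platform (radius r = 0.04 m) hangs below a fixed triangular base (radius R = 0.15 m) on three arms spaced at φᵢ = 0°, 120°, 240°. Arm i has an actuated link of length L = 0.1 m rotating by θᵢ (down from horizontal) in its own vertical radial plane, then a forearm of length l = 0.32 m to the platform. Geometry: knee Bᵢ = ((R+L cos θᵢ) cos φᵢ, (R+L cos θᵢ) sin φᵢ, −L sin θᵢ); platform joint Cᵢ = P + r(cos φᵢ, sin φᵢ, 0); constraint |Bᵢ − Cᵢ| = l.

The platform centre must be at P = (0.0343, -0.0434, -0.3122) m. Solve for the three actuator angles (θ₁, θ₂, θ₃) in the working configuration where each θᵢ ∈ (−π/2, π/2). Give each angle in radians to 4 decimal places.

θ₁ = 0.4366, θ₂ = 0.9603, θ₃ = 0.5240

φ1=0.0° → target in arm frame (0.0343, -0.0434)
  A cos θ + B sin θ = C:  0.0757·cos θ + -0.3122·sin θ = -0.0634
  γ=atan2(-0.3122,0.0757)=-1.3329;  ψ=arccos(-0.1974)=1.7695;  θ1=γ+ψ≈0.4366
arm 2 (φ=120.0°): x'=-0.0547, y'=-0.0080
  A cos θ + B sin θ = C:  0.1647·cos θ + -0.3122·sin θ = -0.1614
  γ=atan2(-0.3122,0.1647)=-1.0853;  ψ=arccos(-0.4571)=2.0455;  θ2=γ+ψ≈0.9603
φ3=240.0° → target in arm frame (0.0204, 0.0514)
  A cos θ + B sin θ = C:  0.0896·cos θ + -0.3122·sin θ = -0.0787
  γ=atan2(-0.3122,0.0896)=-1.2914;  ψ=arccos(-0.2422)=1.8154;  θ3=γ+ψ≈0.5240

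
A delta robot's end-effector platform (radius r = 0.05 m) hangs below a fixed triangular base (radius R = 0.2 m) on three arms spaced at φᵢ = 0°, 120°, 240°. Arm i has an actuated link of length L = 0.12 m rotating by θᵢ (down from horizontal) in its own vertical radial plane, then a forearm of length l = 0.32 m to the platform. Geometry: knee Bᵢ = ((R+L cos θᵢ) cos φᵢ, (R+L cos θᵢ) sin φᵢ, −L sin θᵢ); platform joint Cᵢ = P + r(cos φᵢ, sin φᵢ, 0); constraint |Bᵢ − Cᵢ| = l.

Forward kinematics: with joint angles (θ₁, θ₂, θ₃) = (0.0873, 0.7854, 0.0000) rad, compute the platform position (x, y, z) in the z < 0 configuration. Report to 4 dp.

O1 = (0.2695·cos0.0°, 0.2695·sin0.0°, -0.0105) = (0.2695, 0.0000, -0.0105)
φ2=120.0°: virtual centre (-0.1174, 0.2034, -0.0849), radius l
arm 3 at φ=240.0°: e+L cos θ3 = 0.2700;  O3 = (-0.1350, -0.2338, 0.0000)
eliminate P² terms by subtracting sphere 1 from 2 and 3
[-0.7739 0.4068 -0.1488]·P = -0.0104;  [-0.8091 -0.4677 0.0209]·P = 0.0001
Cramer: x(z) = 0.0070-0.0884z;  y(z) = -0.0123+0.1976z
sphere 1 gives Az²+Bz+C=0 with A=1.0469, B=0.0625, C=-0.0332;  B²−4AC=0.1429;  roots -0.2104, 0.1507;  negative root z = -0.2104
x = 0.0256, y = -0.0539

(0.0256, -0.0539, -0.2104)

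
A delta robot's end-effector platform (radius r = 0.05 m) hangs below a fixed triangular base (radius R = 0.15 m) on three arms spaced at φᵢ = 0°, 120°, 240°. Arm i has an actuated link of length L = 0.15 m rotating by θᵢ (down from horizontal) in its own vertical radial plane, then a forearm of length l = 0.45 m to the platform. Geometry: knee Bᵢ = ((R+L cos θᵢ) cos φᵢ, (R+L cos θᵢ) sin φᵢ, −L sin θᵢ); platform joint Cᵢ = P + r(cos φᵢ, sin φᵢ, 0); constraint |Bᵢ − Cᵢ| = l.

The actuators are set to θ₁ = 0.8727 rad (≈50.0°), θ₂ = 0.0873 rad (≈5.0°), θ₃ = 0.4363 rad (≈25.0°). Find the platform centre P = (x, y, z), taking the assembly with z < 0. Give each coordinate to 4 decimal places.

arm 1 at φ=0.0°: e+L cos θ1 = 0.1964;  O1 = (0.1964, 0.0000, -0.1149)
φ2=120.0°: virtual centre (-0.1247, 0.2160, -0.0131), radius l
arm 3 at φ=240.0°: e+L cos θ3 = 0.2359;  O3 = (-0.1180, -0.2043, -0.0634)
|O₂|²−|O₁|² = 0.0106;  |O₃|²−|O₁|² = 0.0079
plane₁₂: -0.6423x+0.4320y+0.2037z = 0.0106
Cramer: x(z) = -0.0145+0.2392z;  y(z) = 0.0030-0.1159z
quadratic in z: (1.0706)z²+(0.1282)z+(-0.1448)=0, √Δ=0.7978 → z ∈ {-0.4325, 0.3127}; z = -0.4325 (taking z<0)
x = -0.1180, y = 0.0531

(-0.1180, 0.0531, -0.4325)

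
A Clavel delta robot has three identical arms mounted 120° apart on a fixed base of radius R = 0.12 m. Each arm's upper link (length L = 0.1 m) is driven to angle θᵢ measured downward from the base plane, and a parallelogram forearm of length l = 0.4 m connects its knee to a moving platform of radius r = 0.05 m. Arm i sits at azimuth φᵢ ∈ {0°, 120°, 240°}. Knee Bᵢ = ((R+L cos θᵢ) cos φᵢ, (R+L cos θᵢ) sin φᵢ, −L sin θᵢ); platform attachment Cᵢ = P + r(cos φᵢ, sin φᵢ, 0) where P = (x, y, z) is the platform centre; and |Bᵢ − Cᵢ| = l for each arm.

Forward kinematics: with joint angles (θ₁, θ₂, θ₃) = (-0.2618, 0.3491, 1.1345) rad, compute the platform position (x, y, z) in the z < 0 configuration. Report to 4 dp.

φ1=0.0°: virtual centre (0.1666, 0.0000, 0.0259), radius l
arm 2 at φ=120.0°: ρ2 = 0.1640;  centre 2 = (-0.0820, 0.1420, -0.0342)
centre 3 = (0.1123·cos240.0°, 0.1123·sin240.0°, -0.0906) = (-0.0561, -0.0972, -0.0906)
eliminate P² terms by subtracting sphere 1 from 2 and 3
plane₁₂: -0.4972x+0.2840y+-0.1202z = -0.0004
det = 0.2232;  x = 0.0100+-0.4012z,  y = 0.0162+-0.2792z
quadratic in z: (1.2390)z²+(0.0648)z+(-0.1345)=0, √Δ=0.8191 → z ∈ {-0.3567, 0.3044}; z = -0.3567 (taking z<0)
x = 0.1531, y = 0.1158

(0.1531, 0.1158, -0.3567)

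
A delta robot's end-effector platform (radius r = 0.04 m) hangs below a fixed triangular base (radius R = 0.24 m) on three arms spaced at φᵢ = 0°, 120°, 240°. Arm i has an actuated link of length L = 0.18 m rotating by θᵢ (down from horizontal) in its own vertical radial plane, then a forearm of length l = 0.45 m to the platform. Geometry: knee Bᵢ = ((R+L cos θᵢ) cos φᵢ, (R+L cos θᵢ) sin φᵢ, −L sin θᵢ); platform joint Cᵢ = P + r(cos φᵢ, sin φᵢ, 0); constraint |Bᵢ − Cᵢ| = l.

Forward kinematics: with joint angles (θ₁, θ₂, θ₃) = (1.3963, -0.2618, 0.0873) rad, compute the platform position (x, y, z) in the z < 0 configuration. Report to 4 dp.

φ1=0.0°: virtual centre (0.2313, 0.0000, -0.1773), radius l
arm 2 at φ=120.0°: (R−r)+L cos θ2 = 0.3739;  O2 = (-0.1869, 0.3238, 0.0466)
O3 = (0.3793·cos240.0°, 0.3793·sin240.0°, -0.0157) = (-0.1897, -0.3285, -0.0157)
eliminate P² terms by subtracting sphere 1 from 2 and 3
[-0.8364 0.6476 0.4477]·P = 0.0570;  [-0.8418 -0.6570 0.3231]·P = 0.0592
det = 1.0946;  x = -0.0693+0.4599z,  y = -0.0014+-0.0974z
into |P−O₁|² = l²: 1.2210z² + 0.0784z + -0.0808 = 0;  Δ = 0.4006;  z = -0.2913 or 0.2271 → z<0 root = -0.2913
x = -0.2032, y = 0.0270

(-0.2032, 0.0270, -0.2913)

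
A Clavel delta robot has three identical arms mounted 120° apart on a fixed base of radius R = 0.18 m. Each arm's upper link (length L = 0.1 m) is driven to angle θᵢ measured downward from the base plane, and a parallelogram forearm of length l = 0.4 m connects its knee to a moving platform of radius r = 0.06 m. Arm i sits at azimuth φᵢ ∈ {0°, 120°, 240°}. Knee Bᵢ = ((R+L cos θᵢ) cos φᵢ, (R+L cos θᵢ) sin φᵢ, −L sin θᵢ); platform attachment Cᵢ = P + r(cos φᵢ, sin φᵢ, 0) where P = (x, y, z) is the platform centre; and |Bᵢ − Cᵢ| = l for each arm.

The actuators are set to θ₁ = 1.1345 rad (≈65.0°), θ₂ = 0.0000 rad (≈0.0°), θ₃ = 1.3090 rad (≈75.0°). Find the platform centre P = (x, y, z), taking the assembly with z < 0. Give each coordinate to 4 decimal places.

φ1=0.0°: virtual centre (0.1623, 0.0000, -0.0906), radius l
φ2=120.0°: virtual centre (-0.1100, 0.1905, 0.0000), radius l
centre 3 = (0.1459·cos240.0°, 0.1459·sin240.0°, -0.0966) = (-0.0729, -0.1263, -0.0966)
eliminate P² terms by subtracting sphere 1 from 2 and 3
plane₁₂: -0.5445x+0.3811y+0.1813z = 0.0139
det = 0.3168;  x = -0.0063+0.1302z,  y = 0.0273+-0.2896z
into |P−centre ₁|² = l²: 1.1008z² + 0.1215z + -0.1226 = 0;  Δ = 0.5547;  z = -0.3935 or 0.2831 → z<0 root = -0.3935
x = -0.0576, y = 0.1413

(-0.0576, 0.1413, -0.3935)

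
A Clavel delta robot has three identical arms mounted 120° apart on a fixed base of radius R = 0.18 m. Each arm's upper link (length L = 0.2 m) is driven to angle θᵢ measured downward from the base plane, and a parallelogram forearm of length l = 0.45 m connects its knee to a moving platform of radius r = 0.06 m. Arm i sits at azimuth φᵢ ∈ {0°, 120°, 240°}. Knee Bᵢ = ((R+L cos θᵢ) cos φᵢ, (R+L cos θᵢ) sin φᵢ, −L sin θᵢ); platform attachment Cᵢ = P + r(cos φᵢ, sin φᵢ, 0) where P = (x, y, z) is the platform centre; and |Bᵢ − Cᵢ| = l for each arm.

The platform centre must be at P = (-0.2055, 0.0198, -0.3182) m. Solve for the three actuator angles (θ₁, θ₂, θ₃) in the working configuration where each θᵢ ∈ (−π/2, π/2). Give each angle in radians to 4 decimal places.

θ₁ = 1.0470, θ₂ = -0.2620, θ₃ = -0.0870

φ1=0.0° → target in arm frame (-0.2055, 0.0198)
  A cos θ + B sin θ = C:  0.3255·cos θ + -0.3182·sin θ = -0.1127
  √(A²+B²)=0.4552;  θ1 = -0.7741+1.8211 ≈ 1.0470
arm 2 (φ=120.0°): x'=0.1199, y'=0.1681
  A=0.0001, B=-0.3182, C=(l²−L²−A²−y'²−z²)/(2L)=0.0825
  θ2 = atan2(B,A) + arccos(C/0.3182) = -0.2620
arm 3 (φ=240.0°): x'=0.0856, y'=-0.1879
  e−x'=0.0344;  (l²−L²−(e−x')²−y'²−z²)/2L = 0.0619
  √(A²+B²)=0.3201;  θ3 = -1.4631+1.3761 ≈ -0.0870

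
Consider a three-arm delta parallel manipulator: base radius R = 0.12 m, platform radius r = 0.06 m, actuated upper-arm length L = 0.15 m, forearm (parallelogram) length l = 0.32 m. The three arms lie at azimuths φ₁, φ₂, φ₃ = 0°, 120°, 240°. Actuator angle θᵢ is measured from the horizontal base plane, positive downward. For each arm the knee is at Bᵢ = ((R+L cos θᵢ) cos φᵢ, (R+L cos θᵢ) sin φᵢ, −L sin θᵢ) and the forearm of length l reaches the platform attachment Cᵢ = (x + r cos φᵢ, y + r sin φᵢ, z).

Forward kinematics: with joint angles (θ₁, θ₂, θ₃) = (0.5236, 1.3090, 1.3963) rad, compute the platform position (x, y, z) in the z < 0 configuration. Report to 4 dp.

(0.1433, 0.0174, -0.3911)

arm 1 at φ=0.0°: ρ1 = 0.1899;  S1 = (0.1899, 0.0000, -0.0750)
S2 = (0.0988·cos120.0°, 0.0988·sin120.0°, -0.1449) = (-0.0494, 0.0856, -0.1449)
φ3=240.0°: virtual centre (-0.0430, -0.0745, -0.1477), radius l
|S₂|²−|S₁|² = -0.0109;  |S₃|²−|S₁|² = -0.0125
linear system: -0.4786x+0.1712y = -0.0109−-0.1398z; -0.4658x+-0.1490y = -0.0125−-0.1454z
det = 0.1511;  x = 0.0249+-0.3027z,  y = 0.0058+-0.0298z
quadratic in z: (1.0925)z²+(0.2495)z+(-0.0695)=0, √Δ=0.6050 → z ∈ {-0.3911, 0.1627}; z = -0.3911 (taking z<0)
x = 0.1433, y = 0.0174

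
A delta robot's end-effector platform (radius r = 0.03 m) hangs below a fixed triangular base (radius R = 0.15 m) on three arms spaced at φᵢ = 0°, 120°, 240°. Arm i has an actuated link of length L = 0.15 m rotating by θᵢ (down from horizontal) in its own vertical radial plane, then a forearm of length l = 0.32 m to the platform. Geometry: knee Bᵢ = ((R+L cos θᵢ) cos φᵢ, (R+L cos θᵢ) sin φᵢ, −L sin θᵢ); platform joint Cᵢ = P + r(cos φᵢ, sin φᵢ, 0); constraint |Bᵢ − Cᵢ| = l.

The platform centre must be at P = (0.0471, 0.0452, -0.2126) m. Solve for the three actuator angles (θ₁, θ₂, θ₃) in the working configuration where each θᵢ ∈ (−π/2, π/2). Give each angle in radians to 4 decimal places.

arm 1 (φ=0.0°): x'=0.0471, y'=0.0452
  e−x'=0.0729;  (l²−L²−(e−x')²−y'²−z²)/2L = 0.0911
  √(A²+B²)=0.2248;  θ1 = -1.2405+1.1532 ≈ -0.0872
arm 2 (φ=120.0°): x'=0.0156, y'=-0.0634
  A cos θ + B sin θ = C:  0.1044·cos θ + -0.2126·sin θ = 0.0659
  γ=atan2(-0.2126,0.1044)=-1.1143;  ψ=arccos(0.2784)=1.2887;  θ2=γ+ψ≈0.1744
rotate P by −φ3: (-0.0627, 0.0182, -0.2126)
  A=0.1827, B=-0.2126, C=(l²−L²−A²−y'²−z²)/(2L)=0.0033
  γ=atan2(-0.2126,0.1827)=-0.8609;  ψ=arccos(0.0118)=1.5590;  θ3=γ+ψ≈0.6981

θ₁ = -0.0872, θ₂ = 0.1744, θ₃ = 0.6981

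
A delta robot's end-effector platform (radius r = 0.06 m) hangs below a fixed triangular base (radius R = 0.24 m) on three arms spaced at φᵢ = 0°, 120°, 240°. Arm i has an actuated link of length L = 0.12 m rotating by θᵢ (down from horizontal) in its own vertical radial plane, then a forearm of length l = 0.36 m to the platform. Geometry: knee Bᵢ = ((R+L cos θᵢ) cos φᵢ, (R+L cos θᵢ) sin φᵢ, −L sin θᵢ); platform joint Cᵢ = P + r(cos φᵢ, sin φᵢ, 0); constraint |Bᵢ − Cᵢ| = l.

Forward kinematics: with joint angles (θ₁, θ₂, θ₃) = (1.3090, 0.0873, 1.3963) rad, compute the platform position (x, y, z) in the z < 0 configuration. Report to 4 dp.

(-0.0564, 0.1159, -0.3271)

arm 1 at φ=0.0°: ρ1 = 0.2111;  O1 = (0.2111, 0.0000, -0.1159)
O2 = (0.2995·cos120.0°, 0.2995·sin120.0°, -0.0105) = (-0.1498, 0.2594, -0.0105)
φ3=240.0°: virtual centre (-0.1004, -0.1739, -0.1182), radius l
subtract pairs → two planes through P
plane₁₂: -0.7217x+0.5188y+0.2109z = 0.0319
det = 0.5742;  x = -0.0160+0.1237z,  y = 0.0392+-0.2345z
sphere 1 gives Az²+Bz+C=0 with A=1.0703, B=0.1573, C=-0.0631;  B²−4AC=0.2948;  roots -0.3271, 0.1802;  negative root z = -0.3271
x = -0.0564, y = 0.1159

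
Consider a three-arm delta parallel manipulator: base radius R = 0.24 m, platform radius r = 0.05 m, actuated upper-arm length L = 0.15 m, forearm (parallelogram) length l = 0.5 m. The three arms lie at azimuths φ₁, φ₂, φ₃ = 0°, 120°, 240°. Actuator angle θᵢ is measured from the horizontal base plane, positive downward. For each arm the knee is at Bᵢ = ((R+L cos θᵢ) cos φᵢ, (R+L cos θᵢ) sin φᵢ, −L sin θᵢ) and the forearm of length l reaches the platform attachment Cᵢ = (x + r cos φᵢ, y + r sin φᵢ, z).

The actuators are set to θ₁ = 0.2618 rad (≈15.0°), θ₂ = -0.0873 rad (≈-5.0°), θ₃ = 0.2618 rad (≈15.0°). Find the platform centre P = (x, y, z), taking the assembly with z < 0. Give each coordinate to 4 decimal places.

O1 = (0.3349·cos0.0°, 0.3349·sin0.0°, -0.0388) = (0.3349, 0.0000, -0.0388)
O2 = (0.3394·cos120.0°, 0.3394·sin120.0°, 0.0131) = (-0.1697, 0.2940, 0.0131)
O3 = (0.3349·cos240.0°, 0.3349·sin240.0°, -0.0388) = (-0.1674, -0.2900, -0.0388)
subtract pairs → two planes through P
linear system: -1.0092x+0.5879y = 0.0017−0.1038z; -1.0047x+-0.5800y = 0.0000−0.0000z
Cramer: x(z) = -0.0009+0.0512z;  y(z) = 0.0015-0.0887z
quadratic in z: (1.0105)z²+(0.0430)z+(-0.1358)=0, √Δ=0.7420 → z ∈ {-0.3884, 0.3459}; z = -0.3884 (taking z<0)
x = -0.0207, y = 0.0359

(-0.0207, 0.0359, -0.3884)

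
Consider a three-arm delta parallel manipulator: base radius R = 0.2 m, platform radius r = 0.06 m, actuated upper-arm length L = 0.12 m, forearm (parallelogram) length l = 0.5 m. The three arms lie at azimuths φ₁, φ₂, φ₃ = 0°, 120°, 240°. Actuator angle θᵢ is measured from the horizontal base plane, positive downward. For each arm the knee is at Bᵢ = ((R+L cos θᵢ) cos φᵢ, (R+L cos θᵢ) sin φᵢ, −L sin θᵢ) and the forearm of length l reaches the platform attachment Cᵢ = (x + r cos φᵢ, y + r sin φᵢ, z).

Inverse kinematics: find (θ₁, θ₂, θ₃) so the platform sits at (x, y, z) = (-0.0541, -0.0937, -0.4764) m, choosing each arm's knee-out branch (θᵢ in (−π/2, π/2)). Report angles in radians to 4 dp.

arm 1 (φ=0.0°): x'=-0.0541, y'=-0.0937
  e−x'=0.1941;  (l²−L²−(e−x')²−y'²−z²)/2L = -0.1575
  θ1 = atan2(B,A) + arccos(C/0.5144) = 0.6982
φ2=120.0° → target in arm frame (-0.0541, 0.0937)
  e−x'=0.1941;  (l²−L²−(e−x')²−y'²−z²)/2L = -0.1575
  θ2 = atan2(B,A) + arccos(C/0.5144) = 0.6981
φ3=240.0° → target in arm frame (0.1082, 0.0000)
  A=0.0318, B=-0.4764, C=(l²−L²−A²−y'²−z²)/(2L)=0.0318
  √(A²+B²)=0.4775;  θ3 = -1.5041+1.5041 ≈ 0.0000

θ₁ = 0.6982, θ₂ = 0.6981, θ₃ = 0.0000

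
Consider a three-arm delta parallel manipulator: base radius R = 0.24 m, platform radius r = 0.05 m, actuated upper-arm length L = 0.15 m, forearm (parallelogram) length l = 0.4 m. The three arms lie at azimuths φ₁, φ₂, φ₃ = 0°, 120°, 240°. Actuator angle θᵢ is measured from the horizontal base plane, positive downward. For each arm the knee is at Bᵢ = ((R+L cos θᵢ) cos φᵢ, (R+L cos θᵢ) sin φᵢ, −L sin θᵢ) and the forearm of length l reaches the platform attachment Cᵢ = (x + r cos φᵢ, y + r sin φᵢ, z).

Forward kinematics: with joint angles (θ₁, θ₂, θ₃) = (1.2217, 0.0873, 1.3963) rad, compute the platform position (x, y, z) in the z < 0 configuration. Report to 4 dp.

arm 1 at φ=0.0°: (R−r)+L cos θ1 = 0.2413;  O1 = (0.2413, 0.0000, -0.1410)
arm 2 at φ=120.0°: (R−r)+L cos θ2 = 0.3394;  O2 = (-0.1697, 0.2940, -0.0131)
arm 3 at φ=240.0°: (R−r)+L cos θ3 = 0.2160;  O3 = (-0.1080, -0.1871, -0.1477)
eliminate P² terms by subtracting sphere 1 from 2 and 3
plane₁₂: -0.8220x+0.5879y+0.2557z = 0.0373
det = 0.7184;  x = -0.0116+0.1221z,  y = 0.0473+-0.2642z
sphere 1 gives Az²+Bz+C=0 with A=1.0847, B=0.1952, C=-0.0740;  B²−4AC=0.3590;  roots -0.3661, 0.1862;  negative root z = -0.3661
x = -0.0563, y = 0.1440

(-0.0563, 0.1440, -0.3661)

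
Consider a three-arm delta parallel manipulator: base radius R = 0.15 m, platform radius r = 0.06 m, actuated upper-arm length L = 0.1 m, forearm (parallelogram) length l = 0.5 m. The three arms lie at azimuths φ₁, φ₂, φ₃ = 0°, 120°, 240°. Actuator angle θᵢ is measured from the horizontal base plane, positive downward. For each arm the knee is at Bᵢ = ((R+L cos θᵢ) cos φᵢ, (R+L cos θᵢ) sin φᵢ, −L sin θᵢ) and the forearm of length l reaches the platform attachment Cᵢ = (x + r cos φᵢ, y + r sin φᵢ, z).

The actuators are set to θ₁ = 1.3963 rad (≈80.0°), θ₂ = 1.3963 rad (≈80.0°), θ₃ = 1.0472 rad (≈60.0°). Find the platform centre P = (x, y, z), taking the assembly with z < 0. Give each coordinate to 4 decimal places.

S1 = (0.1074·cos0.0°, 0.1074·sin0.0°, -0.0985) = (0.1074, 0.0000, -0.0985)
S2 = (0.1074·cos120.0°, 0.1074·sin120.0°, -0.0985) = (-0.0537, 0.0930, -0.0985)
S3 = (0.1400·cos240.0°, 0.1400·sin240.0°, -0.0866) = (-0.0700, -0.1212, -0.0866)
subtract pairs → two planes through P
plane₁₂: -0.3221x+0.1860y+0.0000z = 0.0000
det = 0.1441;  x = -0.0076+0.0307z,  y = -0.0131+0.0531z
into |P−S₁|² = l²: 1.0038z² + 0.1885z + -0.2269 = 0;  Δ = 0.9466;  z = -0.5786 or 0.3907 → z<0 root = -0.5786
x = -0.0253, y = -0.0439

(-0.0253, -0.0439, -0.5786)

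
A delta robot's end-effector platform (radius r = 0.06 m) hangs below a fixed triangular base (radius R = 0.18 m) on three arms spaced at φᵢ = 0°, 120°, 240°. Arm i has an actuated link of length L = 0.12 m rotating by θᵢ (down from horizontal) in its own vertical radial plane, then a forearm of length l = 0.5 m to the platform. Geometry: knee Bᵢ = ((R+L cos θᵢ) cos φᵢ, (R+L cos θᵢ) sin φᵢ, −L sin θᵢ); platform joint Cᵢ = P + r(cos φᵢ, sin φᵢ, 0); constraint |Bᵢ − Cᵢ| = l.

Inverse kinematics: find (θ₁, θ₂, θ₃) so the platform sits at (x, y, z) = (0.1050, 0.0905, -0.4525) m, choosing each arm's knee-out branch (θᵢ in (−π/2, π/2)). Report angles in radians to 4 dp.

rotate P by −φ1: (0.1050, 0.0905, -0.4525)
  A cos θ + B sin θ = C:  0.0150·cos θ + -0.4525·sin θ = 0.0935
  θ1 = atan2(B,A) + arccos(C/0.4527) = -0.1748
arm 2 (φ=120.0°): x'=0.0259, y'=-0.1362
  A=0.0941, B=-0.4525, C=(l²−L²−A²−y'²−z²)/(2L)=0.0143
  γ=atan2(-0.4525,0.0941)=-1.3657;  ψ=arccos(0.0310)=1.5398;  θ2=γ+ψ≈0.1741
rotate P by −φ3: (-0.1309, 0.0457, -0.4525)
  e−x'=0.2509;  (l²−L²−(e−x')²−y'²−z²)/2L = -0.1424
  γ=atan2(-0.4525,0.2509)=-1.0646;  ψ=arccos(-0.2753)=1.8497;  θ3=γ+ψ≈0.7851

θ₁ = -0.1748, θ₂ = 0.1741, θ₃ = 0.7851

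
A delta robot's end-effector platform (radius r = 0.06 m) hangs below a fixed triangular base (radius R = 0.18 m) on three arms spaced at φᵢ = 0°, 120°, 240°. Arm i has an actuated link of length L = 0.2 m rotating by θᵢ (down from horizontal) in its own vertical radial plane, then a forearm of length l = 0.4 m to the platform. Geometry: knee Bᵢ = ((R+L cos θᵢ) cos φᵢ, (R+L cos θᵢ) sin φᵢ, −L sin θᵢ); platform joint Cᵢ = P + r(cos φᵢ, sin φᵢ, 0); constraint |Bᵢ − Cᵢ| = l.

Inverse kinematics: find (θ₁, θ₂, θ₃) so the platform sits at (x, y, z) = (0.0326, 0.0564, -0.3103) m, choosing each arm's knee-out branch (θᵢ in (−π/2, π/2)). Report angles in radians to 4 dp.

θ₁ = 0.1744, θ₂ = 0.1747, θ₃ = 0.6111

arm 1 (φ=0.0°): x'=0.0326, y'=0.0564
  A=0.0874, B=-0.3103, C=(l²−L²−A²−y'²−z²)/(2L)=0.0322
  θ1 = atan2(B,A) + arccos(C/0.3224) = 0.1744
arm 2 (φ=120.0°): x'=0.0325, y'=-0.0564
  A=0.0875, B=-0.3103, C=(l²−L²−A²−y'²−z²)/(2L)=0.0322
  θ2 = atan2(B,A) + arccos(C/0.3224) = 0.1747
rotate P by −φ3: (-0.0651, 0.0000, -0.3103)
  A=0.1851, B=-0.3103, C=(l²−L²−A²−y'²−z²)/(2L)=-0.0264
  √(A²+B²)=0.3613;  θ3 = -1.0328+1.6440 ≈ 0.6111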